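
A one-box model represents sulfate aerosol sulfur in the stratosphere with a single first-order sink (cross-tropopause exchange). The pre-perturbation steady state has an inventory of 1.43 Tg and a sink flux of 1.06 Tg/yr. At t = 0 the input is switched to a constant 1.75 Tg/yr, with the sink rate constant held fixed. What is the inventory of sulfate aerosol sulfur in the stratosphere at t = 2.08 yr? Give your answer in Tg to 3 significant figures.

Residence time τ = M₀/F₀ = 1.349 yr. The eventual steady state is M_∞ = M₀·(F₁/F₀) = 1.43 × 1.75/1.06 = 2.3608 Tg.
The anomaly ΔM(t) = M(t) − M_∞ decays as ΔM₀·e^(−t/τ) with ΔM₀ = 1.43 − 2.3608 = −0.9308 Tg.
At t = 2.08 yr, e^(−t/τ) = e^(−1.542) = 0.2140, so ΔM = −0.1992 Tg and M = 2.3608 − 0.1992 = 2.1617 Tg.

2.16 Tg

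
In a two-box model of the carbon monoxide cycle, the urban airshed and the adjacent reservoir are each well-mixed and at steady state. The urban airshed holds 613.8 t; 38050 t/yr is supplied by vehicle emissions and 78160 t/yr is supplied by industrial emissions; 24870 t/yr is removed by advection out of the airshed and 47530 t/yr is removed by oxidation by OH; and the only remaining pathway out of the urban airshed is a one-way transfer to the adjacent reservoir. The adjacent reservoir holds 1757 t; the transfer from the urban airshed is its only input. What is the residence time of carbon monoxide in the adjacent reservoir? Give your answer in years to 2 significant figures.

0.040 yr

Balance the urban airshed: ΣF_in = 38050 + 78160 = 116210 t/yr.
Transfer to the adjacent reservoir = ΣF_in − (24870 + 47530) = 43810 t/yr.
At steady state the output of the adjacent reservoir equals its input, 43810 t/yr.
τ = M / F = 1757 / 43810 = 0.04010 yr.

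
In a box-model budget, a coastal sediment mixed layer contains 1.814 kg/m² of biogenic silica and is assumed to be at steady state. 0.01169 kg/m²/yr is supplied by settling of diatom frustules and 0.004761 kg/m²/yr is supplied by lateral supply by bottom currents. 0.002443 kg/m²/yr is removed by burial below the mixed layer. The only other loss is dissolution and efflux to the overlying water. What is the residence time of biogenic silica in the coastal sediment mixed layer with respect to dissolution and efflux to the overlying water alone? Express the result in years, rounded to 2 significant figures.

130 yr

At steady state ΣF_in = ΣF_out.
ΣF_in = 0.01169 + 0.004761 = 0.016451 kg/m²/yr.
Dissolution and efflux to the overlying water flux = ΣF_in − (0.002443) = 0.016451 − 0.002443 = 0.01401 kg/m²/yr.
τ = M / F = 1.814 / 0.01401 = 129.5 yr.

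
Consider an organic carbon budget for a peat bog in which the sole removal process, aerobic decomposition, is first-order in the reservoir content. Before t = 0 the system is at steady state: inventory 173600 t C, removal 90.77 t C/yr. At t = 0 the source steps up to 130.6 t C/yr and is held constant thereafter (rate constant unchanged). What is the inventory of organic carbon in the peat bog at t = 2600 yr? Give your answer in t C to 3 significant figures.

230000 t C

The sink rate constant is k = F₀/M₀ = 90.77/173600 = 0.0005229 yr⁻¹.
Solving dM/dt = F₁ − kM with M(0) = M₀ gives M(t) = F₁/k + (M₀ − F₁/k)·e^(−kt).
F₁/k = 130.6/0.0005229 = 249780 t C; kt = 0.0005229 × 2600 = 1.359, e^(−kt) = 0.2568.
M(2600) = 249780 + (173600 − 249780) × 0.2568 = 249780 − 19560 = 230210 t C.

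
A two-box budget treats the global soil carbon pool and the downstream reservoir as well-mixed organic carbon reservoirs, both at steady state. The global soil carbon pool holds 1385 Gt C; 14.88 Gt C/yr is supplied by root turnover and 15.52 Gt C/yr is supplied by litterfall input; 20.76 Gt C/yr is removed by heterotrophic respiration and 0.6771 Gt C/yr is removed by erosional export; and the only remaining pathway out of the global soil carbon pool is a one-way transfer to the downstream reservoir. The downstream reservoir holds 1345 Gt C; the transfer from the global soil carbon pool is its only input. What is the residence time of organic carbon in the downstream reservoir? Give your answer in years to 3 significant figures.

150 yr

Balance the global soil carbon pool: ΣF_in = 14.88 + 15.52 = 30.400 Gt C/yr.
Transfer to the downstream reservoir = ΣF_in − (20.76 + 0.6771) = 8.9629 Gt C/yr.
At steady state the output of the downstream reservoir equals its input, 8.9629 Gt C/yr.
τ = M / F = 1345 / 8.9629 = 150.1 yr.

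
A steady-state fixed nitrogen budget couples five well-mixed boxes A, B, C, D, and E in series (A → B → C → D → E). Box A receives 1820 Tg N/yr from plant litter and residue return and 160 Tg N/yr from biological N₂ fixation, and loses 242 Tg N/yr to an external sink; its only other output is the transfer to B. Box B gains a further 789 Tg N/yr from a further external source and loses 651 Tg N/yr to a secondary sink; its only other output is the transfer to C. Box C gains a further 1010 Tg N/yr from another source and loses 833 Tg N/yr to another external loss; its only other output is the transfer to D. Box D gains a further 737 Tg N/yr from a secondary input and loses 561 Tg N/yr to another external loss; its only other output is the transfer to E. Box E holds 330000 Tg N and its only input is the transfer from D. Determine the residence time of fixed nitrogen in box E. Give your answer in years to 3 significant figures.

Box A: F(A→B) = (1820 + 160) − 242 = 1738.0 Tg N/yr.
Box B: F(B→C) = (1738.0 + 789) − 651 = 1876.0 Tg N/yr.
Box C: F(C→D) = (1876.0 + 1010) − 833 = 2053.0 Tg N/yr.
Box D: F(D→E) = (2053.0 + 737) − 561 = 2229.0 Tg N/yr.
Box E throughput = its input = 2229.0 Tg N/yr; τ = 330000 / 2229.0 = 148.0 yr.

148 yr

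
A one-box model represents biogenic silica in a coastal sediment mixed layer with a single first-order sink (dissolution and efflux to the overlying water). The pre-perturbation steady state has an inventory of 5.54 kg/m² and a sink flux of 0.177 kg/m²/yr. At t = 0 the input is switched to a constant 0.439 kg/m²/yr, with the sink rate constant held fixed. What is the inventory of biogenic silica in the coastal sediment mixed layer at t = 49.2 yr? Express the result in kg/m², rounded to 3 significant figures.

Residence time τ = M₀/F₀ = 31.30 yr. The eventual steady state is M_∞ = M₀·(F₁/F₀) = 5.54 × 0.439/0.177 = 13.740 kg/m².
The anomaly ΔM(t) = M(t) − M_∞ decays as ΔM₀·e^(−t/τ) with ΔM₀ = 5.54 − 13.740 = −8.200 kg/m².
At t = 49.2 yr, e^(−t/τ) = e^(−1.572) = 0.2076, so ΔM = −1.703 kg/m² and M = 13.740 − 1.703 = 12.038 kg/m².

12.0 kg/m²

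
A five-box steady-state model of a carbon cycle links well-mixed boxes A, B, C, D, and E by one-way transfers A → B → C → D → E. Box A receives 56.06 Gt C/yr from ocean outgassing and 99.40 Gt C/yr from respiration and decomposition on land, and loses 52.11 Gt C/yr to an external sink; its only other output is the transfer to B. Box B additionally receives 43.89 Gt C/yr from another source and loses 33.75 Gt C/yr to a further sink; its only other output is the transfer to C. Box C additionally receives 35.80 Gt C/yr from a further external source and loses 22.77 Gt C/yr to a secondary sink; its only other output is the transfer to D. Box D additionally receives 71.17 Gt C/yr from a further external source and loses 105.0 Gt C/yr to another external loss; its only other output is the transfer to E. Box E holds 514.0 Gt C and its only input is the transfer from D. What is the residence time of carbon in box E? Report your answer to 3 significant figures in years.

Box A: F(A→B) = (56.06 + 99.40) − 52.11 = 103.35 Gt C/yr.
Box B: F(B→C) = (103.35 + 43.89) − 33.75 = 113.49 Gt C/yr.
Box C: F(C→D) = (113.49 + 35.80) − 22.77 = 126.52 Gt C/yr.
Box D: F(D→E) = (126.52 + 71.17) − 105.0 = 92.690 Gt C/yr.
Box E throughput = its input = 92.690 Gt C/yr; τ = 514.0 / 92.690 = 5.545 yr.

5.55 yr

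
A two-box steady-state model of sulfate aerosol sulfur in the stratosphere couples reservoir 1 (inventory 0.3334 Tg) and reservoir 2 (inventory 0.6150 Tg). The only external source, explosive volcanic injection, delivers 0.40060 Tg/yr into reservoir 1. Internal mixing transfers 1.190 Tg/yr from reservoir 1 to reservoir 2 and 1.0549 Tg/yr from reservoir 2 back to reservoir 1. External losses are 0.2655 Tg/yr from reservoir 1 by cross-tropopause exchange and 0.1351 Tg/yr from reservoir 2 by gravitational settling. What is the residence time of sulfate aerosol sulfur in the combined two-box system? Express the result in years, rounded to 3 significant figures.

2.37 yr

Residence time in the combined system uses the total inventory and the total *external* removal — internal exchanges between the two boxes cancel.
M_total = 0.3334 + 0.6150 = 0.94840 Tg.
ΣF_external_out = 0.2655 + 0.1351 = 0.40060 Tg/yr.
τ = M_total / ΣF_ext = 0.94840 / 0.40060 = 2.367 yr.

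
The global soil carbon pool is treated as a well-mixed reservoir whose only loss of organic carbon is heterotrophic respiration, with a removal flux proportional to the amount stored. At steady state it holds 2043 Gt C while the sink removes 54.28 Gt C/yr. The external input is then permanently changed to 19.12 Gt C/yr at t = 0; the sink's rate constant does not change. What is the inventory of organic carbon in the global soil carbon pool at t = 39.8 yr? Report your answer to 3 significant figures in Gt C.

1180 Gt C

τ = M₀/F₀ = 2043/54.28 = 37.64 yr; rate constant k = 1/τ.
New steady state M_∞ = F₁/k = F₁·τ = 19.12 × 37.64 = 719.64 Gt C.
M(t) = M_∞ + (M₀ − M_∞)·e^(−t/τ); t/τ = 39.8/37.64 = 1.057, so e^(−t/τ) = 0.3473.
M(t) = 719.64 + 1323 × 0.3473 = 1179.3 Gt C.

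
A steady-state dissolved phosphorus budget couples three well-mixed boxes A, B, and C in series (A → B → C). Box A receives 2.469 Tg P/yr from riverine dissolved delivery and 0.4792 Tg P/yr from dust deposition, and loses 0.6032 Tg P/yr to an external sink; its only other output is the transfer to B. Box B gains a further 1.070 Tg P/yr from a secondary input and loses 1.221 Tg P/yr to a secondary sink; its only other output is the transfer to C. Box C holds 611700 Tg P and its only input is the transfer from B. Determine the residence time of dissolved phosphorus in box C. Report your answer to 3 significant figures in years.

279000 yr

Box A: F(A→B) = (2.469 + 0.4792) − 0.6032 = 2.3450 Tg P/yr.
Box B: F(B→C) = (2.3450 + 1.070) − 1.221 = 2.1940 Tg P/yr.
Box C throughput = its input = 2.1940 Tg P/yr; τ = 611700 / 2.1940 = 278800 yr.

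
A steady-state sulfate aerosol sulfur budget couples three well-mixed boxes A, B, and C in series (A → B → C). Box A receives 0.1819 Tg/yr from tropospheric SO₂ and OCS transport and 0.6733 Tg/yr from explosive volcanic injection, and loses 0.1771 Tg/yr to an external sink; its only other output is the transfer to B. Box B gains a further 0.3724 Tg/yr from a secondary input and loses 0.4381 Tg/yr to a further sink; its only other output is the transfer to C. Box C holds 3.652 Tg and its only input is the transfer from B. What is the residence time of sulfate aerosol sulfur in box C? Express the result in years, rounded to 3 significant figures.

Box A: F(A→B) = (0.1819 + 0.6733) − 0.1771 = 0.67810 Tg/yr.
Box B: F(B→C) = (0.67810 + 0.3724) − 0.4381 = 0.61240 Tg/yr.
Box C throughput = its input = 0.61240 Tg/yr; τ = 3.652 / 0.61240 = 5.963 yr.

5.96 yr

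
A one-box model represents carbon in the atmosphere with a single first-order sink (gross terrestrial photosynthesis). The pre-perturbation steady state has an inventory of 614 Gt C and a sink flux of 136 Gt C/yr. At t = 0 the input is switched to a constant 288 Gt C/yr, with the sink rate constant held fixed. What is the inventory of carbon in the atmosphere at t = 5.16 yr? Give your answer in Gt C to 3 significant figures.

1080 Gt C

Residence time τ = M₀/F₀ = 4.515 yr. The eventual steady state is M_∞ = M₀·(F₁/F₀) = 614 × 288/136 = 1300.2 Gt C.
The anomaly ΔM(t) = M(t) − M_∞ decays as ΔM₀·e^(−t/τ) with ΔM₀ = 614 − 1300.2 = −686.2 Gt C.
At t = 5.16 yr, e^(−t/τ) = e^(−1.143) = 0.3189, so ΔM = −218.8 Gt C and M = 1300.2 − 218.8 = 1081.4 Gt C.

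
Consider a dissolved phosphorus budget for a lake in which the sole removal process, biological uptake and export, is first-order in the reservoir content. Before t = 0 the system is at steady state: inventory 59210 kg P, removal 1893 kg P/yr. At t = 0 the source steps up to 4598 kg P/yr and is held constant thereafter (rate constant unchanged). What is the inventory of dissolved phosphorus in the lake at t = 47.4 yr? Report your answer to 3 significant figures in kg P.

125000 kg P

Residence time τ = M₀/F₀ = 31.28 yr. The eventual steady state is M_∞ = M₀·(F₁/F₀) = 59210 × 4598/1893 = 143820 kg P.
The anomaly ΔM(t) = M(t) − M_∞ decays as ΔM₀·e^(−t/τ) with ΔM₀ = 59210 − 143820 = −84610 kg P.
At t = 47.4 yr, e^(−t/τ) = e^(−1.515) = 0.2197, so ΔM = −18590 kg P and M = 143820 − 18590 = 125230 kg P.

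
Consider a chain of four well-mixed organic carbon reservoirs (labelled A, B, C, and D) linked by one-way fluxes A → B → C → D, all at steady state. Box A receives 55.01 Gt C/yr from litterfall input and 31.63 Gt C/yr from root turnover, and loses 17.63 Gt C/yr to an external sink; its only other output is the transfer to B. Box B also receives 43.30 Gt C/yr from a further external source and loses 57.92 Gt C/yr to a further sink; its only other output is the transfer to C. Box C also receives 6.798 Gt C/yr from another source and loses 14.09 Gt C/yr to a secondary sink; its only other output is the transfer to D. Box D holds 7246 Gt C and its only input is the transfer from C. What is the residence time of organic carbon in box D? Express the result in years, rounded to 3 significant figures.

154 yr

Box A: F(A→B) = (55.01 + 31.63) − 17.63 = 69.010 Gt C/yr.
Box B: F(B→C) = (69.010 + 43.30) − 57.92 = 54.390 Gt C/yr.
Box C: F(C→D) = (54.390 + 6.798) − 14.09 = 47.098 Gt C/yr.
Box D throughput = its input = 47.098 Gt C/yr; τ = 7246 / 47.098 = 153.8 yr.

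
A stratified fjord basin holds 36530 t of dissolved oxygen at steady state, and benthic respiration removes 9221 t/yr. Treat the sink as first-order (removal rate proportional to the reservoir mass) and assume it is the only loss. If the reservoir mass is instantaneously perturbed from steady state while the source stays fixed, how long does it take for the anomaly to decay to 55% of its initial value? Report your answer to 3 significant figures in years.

2.37 yr

For a linear reservoir the anomaly decays as exp(−t/τ) with τ = M/F = 36530/9221 = 3.962 yr.
exp(−t/τ) = 0.55 ⇒ t = −τ ln(0.55) = 3.962 × 0.5978 = 2.368 yr.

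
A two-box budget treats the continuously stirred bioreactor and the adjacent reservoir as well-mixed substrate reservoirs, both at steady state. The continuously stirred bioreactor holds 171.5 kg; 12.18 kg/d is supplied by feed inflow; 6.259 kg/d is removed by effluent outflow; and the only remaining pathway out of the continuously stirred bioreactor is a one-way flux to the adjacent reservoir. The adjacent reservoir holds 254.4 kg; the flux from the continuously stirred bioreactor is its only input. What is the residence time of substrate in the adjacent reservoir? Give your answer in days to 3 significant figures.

43.0 d

Balance the continuously stirred bioreactor: ΣF_in = 12.180 kg/d.
Flux to the adjacent reservoir = ΣF_in − (6.259) = 5.9210 kg/d.
At steady state the output of the adjacent reservoir equals its input, 5.9210 kg/d.
τ = M / F = 254.4 / 5.9210 = 42.97 d.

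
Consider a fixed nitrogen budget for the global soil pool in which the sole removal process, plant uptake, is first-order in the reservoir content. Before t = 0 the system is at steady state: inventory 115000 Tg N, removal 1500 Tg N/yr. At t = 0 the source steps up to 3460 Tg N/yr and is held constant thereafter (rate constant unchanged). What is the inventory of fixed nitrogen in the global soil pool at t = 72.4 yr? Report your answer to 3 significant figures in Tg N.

Residence time τ = M₀/F₀ = 76.67 yr. The eventual steady state is M_∞ = M₀·(F₁/F₀) = 115000 × 3460/1500 = 265270 Tg N.
The anomaly ΔM(t) = M(t) − M_∞ decays as ΔM₀·e^(−t/τ) with ΔM₀ = 115000 − 265270 = −150300 Tg N.
At t = 72.4 yr, e^(−t/τ) = e^(−0.9443) = 0.3889, so ΔM = −58440 Tg N and M = 265270 − 58440 = 206820 Tg N.

207000 Tg N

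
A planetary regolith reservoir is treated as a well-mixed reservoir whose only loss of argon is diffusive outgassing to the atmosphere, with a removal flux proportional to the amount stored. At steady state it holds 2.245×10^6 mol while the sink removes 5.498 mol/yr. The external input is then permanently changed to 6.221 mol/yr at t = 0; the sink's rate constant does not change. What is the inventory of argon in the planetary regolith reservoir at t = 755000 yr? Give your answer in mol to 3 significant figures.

2.49×10^6 mol

The sink rate constant is k = F₀/M₀ = 5.498/2.245×10^6 = 2.449×10^-6 yr⁻¹.
Solving dM/dt = F₁ − kM with M(0) = M₀ gives M(t) = F₁/k + (M₀ − F₁/k)·e^(−kt).
F₁/k = 6.221/2.449×10^-6 = 2.5402×10^6 mol; kt = 2.449×10^-6 × 755000 = 1.849, e^(−kt) = 0.1574.
M(755000) = 2.5402×10^6 + (2.245×10^6 − 2.5402×10^6) × 0.1574 = 2.5402×10^6 − 46470 = 2.4938×10^6 mol.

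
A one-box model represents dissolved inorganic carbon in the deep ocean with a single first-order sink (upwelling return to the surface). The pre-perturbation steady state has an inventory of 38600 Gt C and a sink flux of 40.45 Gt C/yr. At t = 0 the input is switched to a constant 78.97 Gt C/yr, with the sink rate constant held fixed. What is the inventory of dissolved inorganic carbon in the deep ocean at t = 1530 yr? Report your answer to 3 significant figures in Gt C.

The sink rate constant is k = F₀/M₀ = 40.45/38600 = 0.001048 yr⁻¹.
Solving dM/dt = F₁ − kM with M(0) = M₀ gives M(t) = F₁/k + (M₀ − F₁/k)·e^(−kt).
F₁/k = 78.97/0.001048 = 75358 Gt C; kt = 0.001048 × 1530 = 1.603, e^(−kt) = 0.2012.
M(1530) = 75358 + (38600 − 75358) × 0.2012 = 75358 − 7397 = 67962 Gt C.

68000 Gt C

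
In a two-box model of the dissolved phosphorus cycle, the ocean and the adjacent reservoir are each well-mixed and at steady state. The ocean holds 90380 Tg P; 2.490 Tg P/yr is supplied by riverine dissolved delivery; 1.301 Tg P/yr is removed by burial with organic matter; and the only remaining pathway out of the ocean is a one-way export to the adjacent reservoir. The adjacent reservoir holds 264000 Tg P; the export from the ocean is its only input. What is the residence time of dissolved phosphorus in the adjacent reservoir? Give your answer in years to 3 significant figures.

222000 yr

Balance the ocean: ΣF_in = 2.4900 Tg P/yr.
Export to the adjacent reservoir = ΣF_in − (1.301) = 1.1890 Tg P/yr.
At steady state the output of the adjacent reservoir equals its input, 1.1890 Tg P/yr.
τ = M / F = 264000 / 1.1890 = 222000 yr.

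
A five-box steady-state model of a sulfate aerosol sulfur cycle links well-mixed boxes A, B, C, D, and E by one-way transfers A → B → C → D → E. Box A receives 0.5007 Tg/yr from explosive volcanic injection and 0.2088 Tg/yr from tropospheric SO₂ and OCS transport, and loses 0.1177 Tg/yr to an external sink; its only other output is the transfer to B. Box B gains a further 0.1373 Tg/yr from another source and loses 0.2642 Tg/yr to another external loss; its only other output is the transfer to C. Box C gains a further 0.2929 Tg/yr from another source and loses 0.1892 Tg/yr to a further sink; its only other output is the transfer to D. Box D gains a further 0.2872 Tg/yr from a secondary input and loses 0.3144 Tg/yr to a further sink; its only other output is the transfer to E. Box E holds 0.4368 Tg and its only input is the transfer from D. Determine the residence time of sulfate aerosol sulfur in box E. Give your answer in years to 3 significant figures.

0.807 yr

Box A: F(A→B) = (0.5007 + 0.2088) − 0.1177 = 0.59180 Tg/yr.
Box B: F(B→C) = (0.59180 + 0.1373) − 0.2642 = 0.46490 Tg/yr.
Box C: F(C→D) = (0.46490 + 0.2929) − 0.1892 = 0.56860 Tg/yr.
Box D: F(D→E) = (0.56860 + 0.2872) − 0.3144 = 0.54140 Tg/yr.
Box E throughput = its input = 0.54140 Tg/yr; τ = 0.4368 / 0.54140 = 0.8068 yr.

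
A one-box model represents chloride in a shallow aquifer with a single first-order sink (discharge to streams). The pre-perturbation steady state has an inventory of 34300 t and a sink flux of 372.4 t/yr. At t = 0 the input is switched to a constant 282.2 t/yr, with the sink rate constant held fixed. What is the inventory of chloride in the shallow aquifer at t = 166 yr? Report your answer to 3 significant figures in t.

The sink rate constant is k = F₀/M₀ = 372.4/34300 = 0.01086 yr⁻¹.
Solving dM/dt = F₁ − kM with M(0) = M₀ gives M(t) = F₁/k + (M₀ − F₁/k)·e^(−kt).
F₁/k = 282.2/0.01086 = 25992 t; kt = 0.01086 × 166 = 1.802, e^(−kt) = 0.1649.
M(166) = 25992 + (34300 − 25992) × 0.1649 = 25992 + 1370 = 27362 t.

27400 t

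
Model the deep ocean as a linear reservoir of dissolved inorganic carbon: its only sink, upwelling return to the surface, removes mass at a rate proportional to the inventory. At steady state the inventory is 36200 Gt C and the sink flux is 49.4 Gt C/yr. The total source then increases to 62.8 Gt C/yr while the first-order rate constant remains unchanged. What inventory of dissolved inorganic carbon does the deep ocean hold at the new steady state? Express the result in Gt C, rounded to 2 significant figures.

Rate constant k = F/M = 49.4 / 36200 = 0.001365 yr⁻¹.
At the new steady state, source = k·M_new ⇒ M_new = 62.8 / 0.001365 = 46020 Gt C.
(Equivalently M_new = M × F_new/F_old = 36200 × 62.8/49.4.)

46000 Gt C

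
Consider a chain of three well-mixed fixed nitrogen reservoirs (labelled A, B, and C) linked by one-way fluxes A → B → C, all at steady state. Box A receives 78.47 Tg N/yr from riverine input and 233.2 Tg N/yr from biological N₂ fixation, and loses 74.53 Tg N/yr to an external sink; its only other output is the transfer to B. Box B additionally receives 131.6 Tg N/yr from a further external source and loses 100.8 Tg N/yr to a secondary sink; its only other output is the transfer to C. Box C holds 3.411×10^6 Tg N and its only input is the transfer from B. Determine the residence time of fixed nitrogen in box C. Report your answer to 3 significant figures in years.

Box A: F(A→B) = (78.47 + 233.2) − 74.53 = 237.14 Tg N/yr.
Box B: F(B→C) = (237.14 + 131.6) − 100.8 = 267.94 Tg N/yr.
Box C throughput = its input = 267.94 Tg N/yr; τ = 3.411×10^6 / 267.94 = 12730 yr.

12700 yr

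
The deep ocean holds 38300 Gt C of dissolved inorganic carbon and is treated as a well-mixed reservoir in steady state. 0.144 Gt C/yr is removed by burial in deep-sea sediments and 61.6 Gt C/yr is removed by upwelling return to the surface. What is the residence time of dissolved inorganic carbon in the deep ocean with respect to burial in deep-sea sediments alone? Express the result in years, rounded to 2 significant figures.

270000 yr

Residence time with respect to a single sink: τ = M / F_sink.
τ = 38300 / 0.144 = 266000 yr.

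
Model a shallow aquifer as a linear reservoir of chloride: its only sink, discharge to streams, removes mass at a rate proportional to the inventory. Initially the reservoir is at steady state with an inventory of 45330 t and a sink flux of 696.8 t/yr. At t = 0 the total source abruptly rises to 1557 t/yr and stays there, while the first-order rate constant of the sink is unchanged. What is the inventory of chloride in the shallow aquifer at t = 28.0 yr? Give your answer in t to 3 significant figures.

64900 t

The sink rate constant is k = F₀/M₀ = 696.8/45330 = 0.01537 yr⁻¹.
Solving dM/dt = F₁ − kM with M(0) = M₀ gives M(t) = F₁/k + (M₀ − F₁/k)·e^(−kt).
F₁/k = 1557/0.01537 = 101290 t; kt = 0.01537 × 28.0 = 0.4304, e^(−kt) = 0.6502.
M(28.0) = 101290 + (45330 − 101290) × 0.6502 = 101290 − 36390 = 64902 t.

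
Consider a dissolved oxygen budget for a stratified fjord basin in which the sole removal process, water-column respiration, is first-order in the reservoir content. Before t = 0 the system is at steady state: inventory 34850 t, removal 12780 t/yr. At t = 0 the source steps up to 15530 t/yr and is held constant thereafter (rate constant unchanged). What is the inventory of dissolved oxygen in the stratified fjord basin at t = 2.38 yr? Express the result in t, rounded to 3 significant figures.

The sink rate constant is k = F₀/M₀ = 12780/34850 = 0.3667 yr⁻¹.
Solving dM/dt = F₁ − kM with M(0) = M₀ gives M(t) = F₁/k + (M₀ − F₁/k)·e^(−kt).
F₁/k = 15530/0.3667 = 42349 t; kt = 0.3667 × 2.38 = 0.8728, e^(−kt) = 0.4178.
M(2.38) = 42349 + (34850 − 42349) × 0.4178 = 42349 − 3133 = 39216 t.

39200 t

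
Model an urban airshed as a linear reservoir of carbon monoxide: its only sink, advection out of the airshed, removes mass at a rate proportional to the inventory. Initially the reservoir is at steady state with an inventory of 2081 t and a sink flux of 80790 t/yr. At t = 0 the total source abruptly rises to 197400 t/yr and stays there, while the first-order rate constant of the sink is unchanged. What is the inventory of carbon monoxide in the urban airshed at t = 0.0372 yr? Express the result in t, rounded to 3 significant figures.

4380 t

τ = M₀/F₀ = 2081/80790 = 0.02576 yr; rate constant k = 1/τ.
New steady state M_∞ = F₁/k = F₁·τ = 197400 × 0.02576 = 5084.7 t.
M(t) = M_∞ + (M₀ − M_∞)·e^(−t/τ); t/τ = 0.0372/0.02576 = 1.444, so e^(−t/τ) = 0.2359.
M(t) = 5084.7 − 3004 × 0.2359 = 4376.0 t.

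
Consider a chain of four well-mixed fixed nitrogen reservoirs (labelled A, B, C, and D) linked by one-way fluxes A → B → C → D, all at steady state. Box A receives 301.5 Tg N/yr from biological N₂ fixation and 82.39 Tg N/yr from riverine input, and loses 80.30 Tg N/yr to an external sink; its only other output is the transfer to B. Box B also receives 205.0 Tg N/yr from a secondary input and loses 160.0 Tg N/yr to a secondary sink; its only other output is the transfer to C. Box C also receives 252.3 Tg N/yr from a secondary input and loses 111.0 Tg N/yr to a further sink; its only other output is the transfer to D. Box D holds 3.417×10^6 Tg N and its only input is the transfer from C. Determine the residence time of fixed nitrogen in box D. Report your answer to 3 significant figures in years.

Box A: F(A→B) = (301.5 + 82.39) − 80.30 = 303.59 Tg N/yr.
Box B: F(B→C) = (303.59 + 205.0) − 160.0 = 348.59 Tg N/yr.
Box C: F(C→D) = (348.59 + 252.3) − 111.0 = 489.89 Tg N/yr.
Box D throughput = its input = 489.89 Tg N/yr; τ = 3.417×10^6 / 489.89 = 6975 yr.

6980 yr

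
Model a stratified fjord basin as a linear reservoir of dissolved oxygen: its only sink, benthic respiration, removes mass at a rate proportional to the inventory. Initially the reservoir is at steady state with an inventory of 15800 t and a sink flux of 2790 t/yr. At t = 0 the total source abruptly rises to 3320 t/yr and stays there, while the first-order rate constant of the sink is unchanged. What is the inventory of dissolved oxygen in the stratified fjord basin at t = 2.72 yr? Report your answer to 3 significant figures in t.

Residence time τ = M₀/F₀ = 5.663 yr. The eventual steady state is M_∞ = M₀·(F₁/F₀) = 15800 × 3320/2790 = 18801 t.
The anomaly ΔM(t) = M(t) − M_∞ decays as ΔM₀·e^(−t/τ) with ΔM₀ = 15800 − 18801 = −3001 t.
At t = 2.72 yr, e^(−t/τ) = e^(−0.4803) = 0.6186, so ΔM = −1857 t and M = 18801 − 1857 = 16945 t.

16900 t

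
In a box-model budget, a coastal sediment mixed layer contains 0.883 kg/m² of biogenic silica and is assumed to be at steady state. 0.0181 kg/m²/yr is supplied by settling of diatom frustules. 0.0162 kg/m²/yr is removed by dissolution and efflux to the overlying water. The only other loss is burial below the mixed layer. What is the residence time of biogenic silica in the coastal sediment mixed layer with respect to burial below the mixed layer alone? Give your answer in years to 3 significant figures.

465 yr

At steady state ΣF_in = ΣF_out.
ΣF_in = 0.018100 kg/m²/yr.
Burial below the mixed layer flux = ΣF_in − (0.0162) = 0.018100 − 0.01620 = 0.001900 kg/m²/yr.
τ = M / F = 0.883 / 0.001900 = 464.7 yr.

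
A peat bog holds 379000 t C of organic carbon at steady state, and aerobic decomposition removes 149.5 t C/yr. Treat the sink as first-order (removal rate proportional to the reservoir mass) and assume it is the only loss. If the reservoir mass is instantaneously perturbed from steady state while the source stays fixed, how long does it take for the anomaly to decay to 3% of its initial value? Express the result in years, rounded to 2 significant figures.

8900 yr

For a linear reservoir the anomaly decays as exp(−t/τ) with τ = M/F = 379000/149.5 = 2535 yr.
exp(−t/τ) = 0.03 ⇒ t = −τ ln(0.03) = 2535 × 3.507 = 8890 yr.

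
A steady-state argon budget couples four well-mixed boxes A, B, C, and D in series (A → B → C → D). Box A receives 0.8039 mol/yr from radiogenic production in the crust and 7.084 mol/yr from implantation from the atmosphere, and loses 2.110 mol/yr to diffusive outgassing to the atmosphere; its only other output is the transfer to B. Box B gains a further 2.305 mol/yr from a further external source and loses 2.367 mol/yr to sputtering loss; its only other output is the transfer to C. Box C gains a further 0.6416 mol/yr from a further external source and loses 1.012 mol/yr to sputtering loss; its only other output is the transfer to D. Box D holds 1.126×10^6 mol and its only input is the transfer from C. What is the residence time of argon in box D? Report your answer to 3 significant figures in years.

Box A: F(A→B) = (0.8039 + 7.084) − 2.110 = 5.7779 mol/yr.
Box B: F(B→C) = (5.7779 + 2.305) − 2.367 = 5.7159 mol/yr.
Box C: F(C→D) = (5.7159 + 0.6416) − 1.012 = 5.3455 mol/yr.
Box D throughput = its input = 5.3455 mol/yr; τ = 1.126×10^6 / 5.3455 = 210600 yr.

211000 yr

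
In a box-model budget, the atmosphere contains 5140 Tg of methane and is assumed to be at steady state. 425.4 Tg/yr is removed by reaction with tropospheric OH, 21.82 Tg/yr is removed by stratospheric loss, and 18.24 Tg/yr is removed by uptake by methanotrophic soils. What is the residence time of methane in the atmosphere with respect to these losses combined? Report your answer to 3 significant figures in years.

11.0 yr

Total removal = 425.4 + 21.82 + 18.24 = 465.46 Tg/yr.
τ = M / ΣF_out = 5140 / 465.46 = 11.04 yr.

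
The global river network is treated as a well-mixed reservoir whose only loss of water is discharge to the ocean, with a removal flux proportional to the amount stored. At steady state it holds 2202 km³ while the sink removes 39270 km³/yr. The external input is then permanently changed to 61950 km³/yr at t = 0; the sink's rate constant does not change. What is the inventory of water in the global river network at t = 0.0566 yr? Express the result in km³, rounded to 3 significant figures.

τ = M₀/F₀ = 2202/39270 = 0.05607 yr; rate constant k = 1/τ.
New steady state M_∞ = F₁/k = F₁·τ = 61950 × 0.05607 = 3473.7 km³.
M(t) = M_∞ + (M₀ − M_∞)·e^(−t/τ); t/τ = 0.0566/0.05607 = 1.009, so e^(−t/τ) = 0.3644.
M(t) = 3473.7 − 1272 × 0.3644 = 3010.3 km³.

3010 km³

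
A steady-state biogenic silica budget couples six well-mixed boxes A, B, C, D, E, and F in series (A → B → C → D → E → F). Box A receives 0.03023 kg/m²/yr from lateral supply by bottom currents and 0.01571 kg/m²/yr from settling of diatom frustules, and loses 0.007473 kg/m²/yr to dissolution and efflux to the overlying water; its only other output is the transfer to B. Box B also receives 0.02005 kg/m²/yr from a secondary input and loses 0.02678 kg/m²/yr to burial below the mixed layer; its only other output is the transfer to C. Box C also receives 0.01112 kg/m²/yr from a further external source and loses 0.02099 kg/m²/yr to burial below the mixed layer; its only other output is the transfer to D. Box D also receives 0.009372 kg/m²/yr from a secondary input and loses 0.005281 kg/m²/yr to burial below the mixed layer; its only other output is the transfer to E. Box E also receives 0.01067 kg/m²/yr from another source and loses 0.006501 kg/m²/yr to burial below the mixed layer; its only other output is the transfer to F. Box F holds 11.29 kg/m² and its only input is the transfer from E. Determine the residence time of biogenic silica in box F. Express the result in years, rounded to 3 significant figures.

375 yr

Box A: F(A→B) = (0.03023 + 0.01571) − 0.007473 = 0.038467 kg/m²/yr.
Box B: F(B→C) = (0.038467 + 0.02005) − 0.02678 = 0.031737 kg/m²/yr.
Box C: F(C→D) = (0.031737 + 0.01112) − 0.02099 = 0.021867 kg/m²/yr.
Box D: F(D→E) = (0.021867 + 0.009372) − 0.005281 = 0.025958 kg/m²/yr.
Box E: F(E→F) = (0.025958 + 0.01067) − 0.006501 = 0.030127 kg/m²/yr.
Box F throughput = its input = 0.030127 kg/m²/yr; τ = 11.29 / 0.030127 = 374.7 yr.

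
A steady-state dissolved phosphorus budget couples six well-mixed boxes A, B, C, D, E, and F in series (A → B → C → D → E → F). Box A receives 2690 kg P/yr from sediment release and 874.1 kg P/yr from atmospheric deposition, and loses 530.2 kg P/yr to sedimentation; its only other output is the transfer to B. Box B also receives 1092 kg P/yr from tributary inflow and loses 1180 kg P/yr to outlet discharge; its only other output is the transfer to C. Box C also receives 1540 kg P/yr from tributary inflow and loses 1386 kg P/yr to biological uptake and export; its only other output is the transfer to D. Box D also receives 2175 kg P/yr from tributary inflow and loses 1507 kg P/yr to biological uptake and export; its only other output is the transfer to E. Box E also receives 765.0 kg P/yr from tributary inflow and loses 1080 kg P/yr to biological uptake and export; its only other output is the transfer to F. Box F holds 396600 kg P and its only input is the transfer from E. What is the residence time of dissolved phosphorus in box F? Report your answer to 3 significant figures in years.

115 yr

Box A: F(A→B) = (2690 + 874.1) − 530.2 = 3033.9 kg P/yr.
Box B: F(B→C) = (3033.9 + 1092) − 1180 = 2945.9 kg P/yr.
Box C: F(C→D) = (2945.9 + 1540) − 1386 = 3099.9 kg P/yr.
Box D: F(D→E) = (3099.9 + 2175) − 1507 = 3767.9 kg P/yr.
Box E: F(E→F) = (3767.9 + 765.0) − 1080 = 3452.9 kg P/yr.
Box F throughput = its input = 3452.9 kg P/yr; τ = 396600 / 3452.9 = 114.9 yr.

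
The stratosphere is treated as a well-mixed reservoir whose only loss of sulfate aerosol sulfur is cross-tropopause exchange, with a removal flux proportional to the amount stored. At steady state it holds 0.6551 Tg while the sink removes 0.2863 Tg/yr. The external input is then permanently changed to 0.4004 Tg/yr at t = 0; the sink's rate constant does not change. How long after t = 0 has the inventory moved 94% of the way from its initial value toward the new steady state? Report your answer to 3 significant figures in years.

6.44 yr

τ = M₀/F₀ = 0.6551/0.2863 = 2.288 yr.
The remaining gap fraction is e^(−t/τ); 94% covered ⇒ e^(−t/τ) = 0.0600.
t = −τ ln(0.0600) = 2.288 × 2.813 = 6.438 yr.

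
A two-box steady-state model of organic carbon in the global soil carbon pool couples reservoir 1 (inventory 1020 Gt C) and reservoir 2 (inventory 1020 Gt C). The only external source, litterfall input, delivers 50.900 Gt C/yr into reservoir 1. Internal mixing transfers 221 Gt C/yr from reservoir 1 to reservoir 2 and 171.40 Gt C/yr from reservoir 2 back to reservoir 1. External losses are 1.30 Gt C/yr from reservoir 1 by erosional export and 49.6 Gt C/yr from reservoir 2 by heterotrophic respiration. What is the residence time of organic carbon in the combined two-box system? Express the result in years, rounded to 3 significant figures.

Residence time in the combined system uses the total inventory and the total *external* removal — internal exchanges between the two boxes cancel.
M_total = 1020 + 1020 = 2040.0 Gt C.
ΣF_external_out = 1.30 + 49.6 = 50.900 Gt C/yr.
τ = M_total / ΣF_ext = 2040.0 / 50.900 = 40.08 yr.

40.1 yr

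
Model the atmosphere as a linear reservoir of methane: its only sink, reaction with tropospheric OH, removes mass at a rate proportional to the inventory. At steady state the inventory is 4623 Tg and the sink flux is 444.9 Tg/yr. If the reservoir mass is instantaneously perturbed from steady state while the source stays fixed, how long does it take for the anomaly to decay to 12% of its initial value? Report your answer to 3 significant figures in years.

22.0 yr

For a linear reservoir the anomaly decays as exp(−t/τ) with τ = M/F = 4623/444.9 = 10.39 yr.
exp(−t/τ) = 0.12 ⇒ t = −τ ln(0.12) = 10.39 × 2.120 = 22.03 yr.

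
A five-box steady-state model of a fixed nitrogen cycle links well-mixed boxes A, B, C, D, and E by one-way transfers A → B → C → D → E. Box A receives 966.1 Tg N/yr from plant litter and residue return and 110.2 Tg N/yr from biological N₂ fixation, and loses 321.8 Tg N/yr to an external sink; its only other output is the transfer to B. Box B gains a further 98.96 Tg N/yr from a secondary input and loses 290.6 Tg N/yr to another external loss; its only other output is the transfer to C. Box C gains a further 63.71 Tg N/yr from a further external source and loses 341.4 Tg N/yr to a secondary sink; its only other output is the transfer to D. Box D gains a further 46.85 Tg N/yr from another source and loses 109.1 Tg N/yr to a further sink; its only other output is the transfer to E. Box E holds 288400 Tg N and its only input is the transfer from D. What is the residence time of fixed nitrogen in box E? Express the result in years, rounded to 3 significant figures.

Box A: F(A→B) = (966.1 + 110.2) − 321.8 = 754.50 Tg N/yr.
Box B: F(B→C) = (754.50 + 98.96) − 290.6 = 562.86 Tg N/yr.
Box C: F(C→D) = (562.86 + 63.71) − 341.4 = 285.17 Tg N/yr.
Box D: F(D→E) = (285.17 + 46.85) − 109.1 = 222.92 Tg N/yr.
Box E throughput = its input = 222.92 Tg N/yr; τ = 288400 / 222.92 = 1294 yr.

1290 yr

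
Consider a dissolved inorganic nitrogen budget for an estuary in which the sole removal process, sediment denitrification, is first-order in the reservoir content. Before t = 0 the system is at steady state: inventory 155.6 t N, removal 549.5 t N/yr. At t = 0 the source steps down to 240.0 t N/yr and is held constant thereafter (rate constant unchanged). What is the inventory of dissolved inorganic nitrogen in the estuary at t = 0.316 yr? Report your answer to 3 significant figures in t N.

96.7 t N

Residence time τ = M₀/F₀ = 0.2832 yr. The eventual steady state is M_∞ = M₀·(F₁/F₀) = 155.6 × 240.0/549.5 = 67.960 t N.
The anomaly ΔM(t) = M(t) − M_∞ decays as ΔM₀·e^(−t/τ) with ΔM₀ = 155.6 − 67.960 = 87.64 t N.
At t = 0.316 yr, e^(−t/τ) = e^(−1.116) = 0.3276, so ΔM = 28.71 t N and M = 67.960 + 28.71 = 96.671 t N.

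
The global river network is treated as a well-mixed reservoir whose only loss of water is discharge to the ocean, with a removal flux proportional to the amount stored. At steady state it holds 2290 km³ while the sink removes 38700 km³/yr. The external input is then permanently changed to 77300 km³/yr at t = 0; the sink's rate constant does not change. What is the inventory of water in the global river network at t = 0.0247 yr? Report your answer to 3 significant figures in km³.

3070 km³

Residence time τ = M₀/F₀ = 0.05917 yr. The eventual steady state is M_∞ = M₀·(F₁/F₀) = 2290 × 77300/38700 = 4574.1 km³.
The anomaly ΔM(t) = M(t) − M_∞ decays as ΔM₀·e^(−t/τ) with ΔM₀ = 2290 − 4574.1 = −2284 km³.
At t = 0.0247 yr, e^(−t/τ) = e^(−0.4174) = 0.6587, so ΔM = −1505 km³ and M = 4574.1 − 1505 = 3069.5 km³.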